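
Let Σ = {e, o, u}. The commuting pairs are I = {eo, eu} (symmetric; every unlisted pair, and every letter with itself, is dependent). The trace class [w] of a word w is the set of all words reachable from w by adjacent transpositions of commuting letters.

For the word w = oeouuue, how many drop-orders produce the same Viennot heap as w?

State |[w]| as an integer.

0(o) covers ∅
1(e) covers ∅
2(o) covers 0:o
3(u) covers 2:o
4(u) covers 3:u
5(u) covers 4:u
6(e) covers 1:e
floor of heap: 0:o, 1:e
completions by unplaced set U, small U first (add the entries for U minus each lowest piece of U):
  |U|=1: {5}:1  {6}:1
  |U|=2: {1,6}:1  {4,5}:1  {5,6}:2
  |U|=3: {1,5,6}:3  {3,4,5}:1  {4,5,6}:3
  |U|=4: {1,4,5,6}:6  {2,3,4,5}:1  {3,4,5,6}:4
  |U|=5: {0,2,3,4,5}:1  {1,3,4,5,6}:10  {2,3,4,5,6}:5
  start at 0(o): 15
  start at 1(e): 6
sum over floor = 21

21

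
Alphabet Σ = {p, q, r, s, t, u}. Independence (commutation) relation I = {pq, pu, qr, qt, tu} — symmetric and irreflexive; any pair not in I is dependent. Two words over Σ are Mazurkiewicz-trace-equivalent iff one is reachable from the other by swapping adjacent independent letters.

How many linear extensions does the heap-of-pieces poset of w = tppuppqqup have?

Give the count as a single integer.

0(t) covers ∅
1(p) covers 0:t
2(p) covers 1:p
3(u) covers ∅
4(p) covers 2:p
5(p) covers 4:p
6(q) covers 3:u
7(q) covers 6:q
8(u) covers 7:q
9(p) covers 5:p
floor of heap: 0:t, 3:u
completions by unplaced set U, small U first (add the entries for U minus each lowest piece of U):
  |U|=1: {8}:1  {9}:1
  |U|=2: {5,9}:1  {7,8}:1  {8,9}:2
  |U|=3: {4,5,9}:1  {5,8,9}:3  {6,7,8}:1  {7,8,9}:3
  |U|=4: {2,4,5,9}:1  {3,6,7,8}:1  {4,5,8,9}:4  {5,7,8,9}:6  {6,7,8,9}:4
  |U|=5: {1,2,4,5,9}:1  {2,4,5,8,9}:5  {3,6,7,8,9}:5  {4,5,7,8,9}:10  {5,6,7,8,9}:10
  |U|=6: {0,1,2,4,5,9}:1  {1,2,4,5,8,9}:6  {2,4,5,7,8,9}:15  {3,5,6,7,8,9}:15  {4,5,6,7,8,9}:20
  |U|=7: {0,1,2,4,5,8,9}:7  {1,2,4,5,7,8,9}:21  {2,4,5,6,7,8,9}:35  {3,4,5,6,7,8,9}:35
  |U|=8: {0,1,2,4,5,7,8,9}:28  {1,2,4,5,6,7,8,9}:56  {2,3,4,5,6,7,8,9}:70
  start at 0(t): 126
  start at 3(u): 84
sum over floor = 210

210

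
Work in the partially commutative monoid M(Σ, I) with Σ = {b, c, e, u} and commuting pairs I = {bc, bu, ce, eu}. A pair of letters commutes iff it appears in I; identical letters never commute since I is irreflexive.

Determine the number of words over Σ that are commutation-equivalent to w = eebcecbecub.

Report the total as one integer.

drop 0:e onto floor
drop 1:e onto {0:e}
drop 2:b onto {1:e}
drop 3:c onto floor
drop 4:e onto {2:b}
drop 5:c onto {3:c}
drop 6:b onto {4:e}
drop 7:e onto {6:b}
drop 8:c onto {5:c}
drop 9:u onto {8:c}
drop 10:b onto {7:e}
ground layer = {0:e, 3:c}
drop-orders for the pieces not yet dropped (sum over which currently-grounded one goes next):
  1 to go: {9} 1  {10} 1
  2 to go: {7,10} 1  {8,9} 1  {9,10} 2
  3 to go: {5,8,9} 1  {6,7,10} 1  {7,9,10} 3  {8,9,10} 3
  4 to go: {3,5,8,9} 1  {4,6,7,10} 1  {5,8,9,10} 4  {6,7,9,10} 4  {7,8,9,10} 6
  5 to go: {2,4,6,7,10} 1  {3,5,8,9,10} 5  {4,6,7,9,10} 5  {5,7,8,9,10} 10  {6,7,8,9,10} 10
  6 to go: {1,2,4,6,7,10} 1  {2,4,6,7,9,10} 6  {3,5,7,8,9,10} 15  {4,6,7,8,9,10} 15  {5,6,7,8,9,10} 20
  7 to go: {0,1,2,4,6,7,10} 1  {1,2,4,6,7,9,10} 7  {2,4,6,7,8,9,10} 21  {3,5,6,7,8,9,10} 35  {4,5,6,7,8,9,10} 35
  8 to go: {0,1,2,4,6,7,9,10} 8  {1,2,4,6,7,8,9,10} 28  {2,4,5,6,7,8,9,10} 56  {3,4,5,6,7,8,9,10} 70
  9 to go: {0,1,2,4,6,7,8,9,10} 36  {1,2,4,5,6,7,8,9,10} 84  {2,3,4,5,6,7,8,9,10} 126
  if 0:e drops first: 210 orders
  if 3:c drops first: 120 orders
heap linearizations: 330

330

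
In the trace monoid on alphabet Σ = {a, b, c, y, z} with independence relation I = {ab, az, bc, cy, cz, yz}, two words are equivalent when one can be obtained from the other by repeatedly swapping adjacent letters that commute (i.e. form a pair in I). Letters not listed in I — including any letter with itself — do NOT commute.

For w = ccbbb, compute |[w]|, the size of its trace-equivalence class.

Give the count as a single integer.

10

#0=c has no predecessor
#1=c depends on [0:c]
#2=b has no predecessor
#3=b depends on [2:b]
#4=b depends on [3:b]
sources: [0:c, 2:b]
N(rest) = Σ N(rest − s) over sources s of rest; N(one piece) = 1:
  size 1 → [1]=1  [4]=1
  size 2 → [0,1]=1  [1,4]=2  [3,4]=1
  size 3 → [0,1,4]=3  [1,3,4]=3  [2,3,4]=1
  first=0(c) contributes 4
  first=2(b) contributes 6
|[w]| = 10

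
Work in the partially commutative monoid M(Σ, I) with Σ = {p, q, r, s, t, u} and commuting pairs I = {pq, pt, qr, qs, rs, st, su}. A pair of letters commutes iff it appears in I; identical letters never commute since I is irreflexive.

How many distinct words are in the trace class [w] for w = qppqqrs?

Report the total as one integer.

0(q) covers ∅
1(p) covers ∅
2(p) covers 1:p
3(q) covers 0:q
4(q) covers 3:q
5(r) covers 2:p
6(s) covers 2:p
floor of heap: 0:q, 1:p
completions by unplaced set U, small U first (add the entries for U minus each lowest piece of U):
  |U|=1: {4}:1  {5}:1  {6}:1
  |U|=2: {3,4}:1  {4,5}:2  {4,6}:2  {5,6}:2
  |U|=3: {0,3,4}:1  {2,5,6}:2  {3,4,5}:3  {3,4,6}:3  {4,5,6}:6
  |U|=4: {0,3,4,5}:4  {0,3,4,6}:4  {1,2,5,6}:2  {2,4,5,6}:8  {3,4,5,6}:12
  |U|=5: {0,3,4,5,6}:20  {1,2,4,5,6}:10  {2,3,4,5,6}:20
  start at 0(q): 30
  start at 1(p): 40
sum over floor = 70

70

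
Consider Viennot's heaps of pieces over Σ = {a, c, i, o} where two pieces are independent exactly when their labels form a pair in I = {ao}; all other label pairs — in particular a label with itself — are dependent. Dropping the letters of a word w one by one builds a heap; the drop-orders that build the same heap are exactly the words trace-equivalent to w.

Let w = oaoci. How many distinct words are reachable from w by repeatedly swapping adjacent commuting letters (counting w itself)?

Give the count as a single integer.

piece 0:o — minimal
piece 1:a — minimal
piece 2:o rests on {0:o}
piece 3:c rests on {1:a, 2:o}
piece 4:i rests on {3:c}
minimal pieces: {0:o, 1:a}
ways to finish when only these pieces remain (= sum over removing one remaining piece with nothing left below it):
  1 left: {4}→1
  2 left: {3,4}→1
  3 left: {1,3,4}→1  {2,3,4}→1
  placing 0:o first → 2 extensions
  placing 1:a first → 1 extensions
total linear extensions = 3

3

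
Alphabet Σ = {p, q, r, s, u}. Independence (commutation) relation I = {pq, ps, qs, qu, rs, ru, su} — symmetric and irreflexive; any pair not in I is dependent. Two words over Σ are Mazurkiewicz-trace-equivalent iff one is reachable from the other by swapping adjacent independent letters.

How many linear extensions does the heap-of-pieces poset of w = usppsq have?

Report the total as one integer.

#0=u has no predecessor
#1=s has no predecessor
#2=p depends on [0:u]
#3=p depends on [2:p]
#4=s depends on [1:s]
#5=q has no predecessor
sources: [0:u, 1:s, 5:q]
N(rest) = Σ N(rest − s) over sources s of rest; N(one piece) = 1:
  size 1 → [3]=1  [4]=1  [5]=1
  size 2 → [1,4]=1  [2,3]=1  [3,4]=2  [3,5]=2  [4,5]=2
  size 3 → [0,2,3]=1  [1,3,4]=3  [1,4,5]=3  [2,3,4]=3  [2,3,5]=3  [3,4,5]=6
  size 4 → [0,2,3,4]=4  [0,2,3,5]=4  [1,2,3,4]=6  [1,3,4,5]=12  [2,3,4,5]=12
  first=0(u) contributes 30
  first=1(s) contributes 20
  first=5(q) contributes 10
|[w]| = 60

60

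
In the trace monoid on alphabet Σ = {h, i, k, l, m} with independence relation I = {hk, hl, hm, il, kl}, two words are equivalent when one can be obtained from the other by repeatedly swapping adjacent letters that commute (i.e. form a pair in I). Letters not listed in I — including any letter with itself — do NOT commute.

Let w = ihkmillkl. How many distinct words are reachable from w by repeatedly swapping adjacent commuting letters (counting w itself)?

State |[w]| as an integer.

40

#0=i has no predecessor
#1=h depends on [0:i]
#2=k depends on [0:i]
#3=m depends on [2:k]
#4=i depends on [1:h, 3:m]
#5=l depends on [3:m]
#6=l depends on [5:l]
#7=k depends on [4:i]
#8=l depends on [6:l]
sources: [0:i]
N(rest) = Σ N(rest − s) over sources s of rest; N(one piece) = 1:
  size 1 → [7]=1  [8]=1
  size 2 → [4,7]=1  [6,8]=1  [7,8]=2
  size 3 → [1,4,7]=1  [4,7,8]=3  [5,6,8]=1  [6,7,8]=3
  size 4 → [1,4,7,8]=4  [4,6,7,8]=6  [5,6,7,8]=4
  size 5 → [1,4,6,7,8]=10  [4,5,6,7,8]=10
  size 6 → [1,4,5,6,7,8]=20  [3,4,5,6,7,8]=10
  size 7 → [1,3,4,5,6,7,8]=30  [2,3,4,5,6,7,8]=10
  first=0(i) contributes 40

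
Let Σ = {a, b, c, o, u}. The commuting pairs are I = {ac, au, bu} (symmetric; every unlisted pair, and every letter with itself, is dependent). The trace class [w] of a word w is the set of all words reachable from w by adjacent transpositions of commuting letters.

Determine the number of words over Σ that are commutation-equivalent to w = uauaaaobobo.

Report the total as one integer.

drop 0:u onto floor
drop 1:a onto floor
drop 2:u onto {0:u}
drop 3:a onto {1:a}
drop 4:a onto {3:a}
drop 5:a onto {4:a}
drop 6:o onto {2:u, 5:a}
drop 7:b onto {6:o}
drop 8:o onto {7:b}
drop 9:b onto {8:o}
drop 10:o onto {9:b}
ground layer = {0:u, 1:a}
drop-orders for the pieces not yet dropped (sum over which currently-grounded one goes next):
  1 to go: {10} 1
  2 to go: {9,10} 1
  3 to go: {8,9,10} 1
  4 to go: {7,8,9,10} 1
  5 to go: {6,7,8,9,10} 1
  6 to go: {2,6,7,8,9,10} 1  {5,6,7,8,9,10} 1
  7 to go: {0,2,6,7,8,9,10} 1  {2,5,6,7,8,9,10} 2  {4,5,6,7,8,9,10} 1
  8 to go: {0,2,5,6,7,8,9,10} 3  {2,4,5,6,7,8,9,10} 3  {3,4,5,6,7,8,9,10} 1
  9 to go: {0,2,4,5,6,7,8,9,10} 6  {1,3,4,5,6,7,8,9,10} 1  {2,3,4,5,6,7,8,9,10} 4
  if 0:u drops first: 5 orders
  if 1:a drops first: 10 orders
heap linearizations: 15

15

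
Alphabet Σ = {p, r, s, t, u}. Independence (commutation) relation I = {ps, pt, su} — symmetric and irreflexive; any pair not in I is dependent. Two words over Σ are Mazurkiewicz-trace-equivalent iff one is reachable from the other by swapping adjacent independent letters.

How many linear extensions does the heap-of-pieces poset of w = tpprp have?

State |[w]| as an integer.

0(t) covers ∅
1(p) covers ∅
2(p) covers 1:p
3(r) covers 0:t, 2:p
4(p) covers 3:r
floor of heap: 0:t, 1:p
completions by unplaced set U, small U first (add the entries for U minus each lowest piece of U):
  |U|=1: {4}:1
  |U|=2: {3,4}:1
  |U|=3: {0,3,4}:1  {2,3,4}:1
  start at 0(t): 1
  start at 1(p): 2
sum over floor = 3

3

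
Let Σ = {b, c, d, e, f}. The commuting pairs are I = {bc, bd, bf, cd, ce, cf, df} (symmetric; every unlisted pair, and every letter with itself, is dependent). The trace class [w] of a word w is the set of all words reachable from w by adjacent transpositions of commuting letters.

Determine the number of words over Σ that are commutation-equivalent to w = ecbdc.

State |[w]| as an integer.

20

0(e) covers ∅
1(c) covers ∅
2(b) covers 0:e
3(d) covers 0:e
4(c) covers 1:c
floor of heap: 0:e, 1:c
completions by unplaced set U, small U first (add the entries for U minus each lowest piece of U):
  |U|=1: {2}:1  {3}:1  {4}:1
  |U|=2: {1,4}:1  {2,3}:2  {2,4}:2  {3,4}:2
  |U|=3: {0,2,3}:2  {1,2,4}:3  {1,3,4}:3  {2,3,4}:6
  start at 0(e): 12
  start at 1(c): 8
sum over floor = 20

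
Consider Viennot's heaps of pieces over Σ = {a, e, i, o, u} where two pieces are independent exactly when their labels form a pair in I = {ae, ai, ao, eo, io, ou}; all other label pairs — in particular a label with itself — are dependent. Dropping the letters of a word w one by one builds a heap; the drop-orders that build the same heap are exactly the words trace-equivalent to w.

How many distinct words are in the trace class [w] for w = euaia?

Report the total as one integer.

drop 0:e onto floor
drop 1:u onto {0:e}
drop 2:a onto {1:u}
drop 3:i onto {1:u}
drop 4:a onto {2:a}
ground layer = {0:e}
drop-orders for the pieces not yet dropped (sum over which currently-grounded one goes next):
  1 to go: {3} 1  {4} 1
  2 to go: {2,4} 1  {3,4} 2
  3 to go: {2,3,4} 3
  if 0:e drops first: 3 orders

3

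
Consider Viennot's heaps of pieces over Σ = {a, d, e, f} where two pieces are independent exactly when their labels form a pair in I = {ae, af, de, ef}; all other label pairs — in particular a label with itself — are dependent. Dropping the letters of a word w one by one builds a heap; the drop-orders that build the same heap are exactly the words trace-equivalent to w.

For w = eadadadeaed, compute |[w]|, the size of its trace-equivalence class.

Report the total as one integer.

0(e) covers ∅
1(a) covers ∅
2(d) covers 1:a
3(a) covers 2:d
4(d) covers 3:a
5(a) covers 4:d
6(d) covers 5:a
7(e) covers 0:e
8(a) covers 6:d
9(e) covers 7:e
10(d) covers 8:a
floor of heap: 0:e, 1:a
completions by unplaced set U, small U first (add the entries for U minus each lowest piece of U):
  |U|=1: {9}:1  {10}:1
  |U|=2: {7,9}:1  {8,10}:1  {9,10}:2
  |U|=3: {0,7,9}:1  {6,8,10}:1  {7,9,10}:3  {8,9,10}:3
  |U|=4: {0,7,9,10}:4  {5,6,8,10}:1  {6,8,9,10}:4  {7,8,9,10}:6
  |U|=5: {0,7,8,9,10}:10  {4,5,6,8,10}:1  {5,6,8,9,10}:5  {6,7,8,9,10}:10
  |U|=6: {0,6,7,8,9,10}:20  {3,4,5,6,8,10}:1  {4,5,6,8,9,10}:6  {5,6,7,8,9,10}:15
  |U|=7: {0,5,6,7,8,9,10}:35  {2,3,4,5,6,8,10}:1  {3,4,5,6,8,9,10}:7  {4,5,6,7,8,9,10}:21
  |U|=8: {0,4,5,6,7,8,9,10}:56  {1,2,3,4,5,6,8,10}:1  {2,3,4,5,6,8,9,10}:8  {3,4,5,6,7,8,9,10}:28
  |U|=9: {0,3,4,5,6,7,8,9,10}:84  {1,2,3,4,5,6,8,9,10}:9  {2,3,4,5,6,7,8,9,10}:36
  start at 0(e): 45
  start at 1(a): 120
sum over floor = 165

165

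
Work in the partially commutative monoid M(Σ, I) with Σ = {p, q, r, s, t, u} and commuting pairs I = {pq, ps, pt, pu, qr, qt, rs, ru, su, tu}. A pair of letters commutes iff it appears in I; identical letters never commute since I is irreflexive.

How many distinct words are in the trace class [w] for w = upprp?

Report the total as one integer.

piece 0:u — minimal
piece 1:p — minimal
piece 2:p rests on {1:p}
piece 3:r rests on {2:p}
piece 4:p rests on {3:r}
minimal pieces: {0:u, 1:p}
ways to finish when only these pieces remain (= sum over removing one remaining piece with nothing left below it):
  1 left: {0}→1  {4}→1
  2 left: {0,4}→2  {3,4}→1
  3 left: {0,3,4}→3  {2,3,4}→1
  placing 0:u first → 1 extensions
  placing 1:p first → 4 extensions
total linear extensions = 5

5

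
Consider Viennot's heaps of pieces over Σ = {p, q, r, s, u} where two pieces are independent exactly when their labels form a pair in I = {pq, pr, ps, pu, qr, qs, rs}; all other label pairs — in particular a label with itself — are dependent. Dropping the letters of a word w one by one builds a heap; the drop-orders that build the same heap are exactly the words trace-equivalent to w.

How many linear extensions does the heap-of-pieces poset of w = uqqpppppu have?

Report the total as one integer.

0(u) covers ∅
1(q) covers 0:u
2(q) covers 1:q
3(p) covers ∅
4(p) covers 3:p
5(p) covers 4:p
6(p) covers 5:p
7(p) covers 6:p
8(u) covers 2:q
floor of heap: 0:u, 3:p
completions by unplaced set U, small U first (add the entries for U minus each lowest piece of U):
  |U|=1: {7}:1  {8}:1
  |U|=2: {2,8}:1  {6,7}:1  {7,8}:2
  |U|=3: {1,2,8}:1  {2,7,8}:3  {5,6,7}:1  {6,7,8}:3
  |U|=4: {0,1,2,8}:1  {1,2,7,8}:4  {2,6,7,8}:6  {4,5,6,7}:1  {5,6,7,8}:4
  |U|=5: {0,1,2,7,8}:5  {1,2,6,7,8}:10  {2,5,6,7,8}:10  {3,4,5,6,7}:1  {4,5,6,7,8}:5
  |U|=6: {0,1,2,6,7,8}:15  {1,2,5,6,7,8}:20  {2,4,5,6,7,8}:15  {3,4,5,6,7,8}:6
  |U|=7: {0,1,2,5,6,7,8}:35  {1,2,4,5,6,7,8}:35  {2,3,4,5,6,7,8}:21
  start at 0(u): 56
  start at 3(p): 70
sum over floor = 126

126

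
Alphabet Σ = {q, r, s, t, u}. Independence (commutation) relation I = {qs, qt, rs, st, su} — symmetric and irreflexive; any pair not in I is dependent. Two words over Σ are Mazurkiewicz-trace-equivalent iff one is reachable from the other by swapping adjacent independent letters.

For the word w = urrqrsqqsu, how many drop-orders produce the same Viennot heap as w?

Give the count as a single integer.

#0=u has no predecessor
#1=r depends on [0:u]
#2=r depends on [1:r]
#3=q depends on [2:r]
#4=r depends on [3:q]
#5=s has no predecessor
#6=q depends on [4:r]
#7=q depends on [6:q]
#8=s depends on [5:s]
#9=u depends on [7:q]
sources: [0:u, 5:s]
N(rest) = Σ N(rest − s) over sources s of rest; N(one piece) = 1:
  size 1 → [8]=1  [9]=1
  size 2 → [5,8]=1  [7,9]=1  [8,9]=2
  size 3 → [5,8,9]=3  [6,7,9]=1  [7,8,9]=3
  size 4 → [4,6,7,9]=1  [5,7,8,9]=6  [6,7,8,9]=4
  size 5 → [3,4,6,7,9]=1  [4,6,7,8,9]=5  [5,6,7,8,9]=10
  size 6 → [2,3,4,6,7,9]=1  [3,4,6,7,8,9]=6  [4,5,6,7,8,9]=15
  size 7 → [1,2,3,4,6,7,9]=1  [2,3,4,6,7,8,9]=7  [3,4,5,6,7,8,9]=21
  size 8 → [0,1,2,3,4,6,7,9]=1  [1,2,3,4,6,7,8,9]=8  [2,3,4,5,6,7,8,9]=28
  first=0(u) contributes 36
  first=5(s) contributes 9
|[w]| = 45

45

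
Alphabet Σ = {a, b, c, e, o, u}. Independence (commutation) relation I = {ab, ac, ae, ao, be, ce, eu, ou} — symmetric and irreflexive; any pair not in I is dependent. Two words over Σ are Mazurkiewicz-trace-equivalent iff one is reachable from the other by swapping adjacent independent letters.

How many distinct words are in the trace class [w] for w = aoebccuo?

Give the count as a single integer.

57

0(a) covers ∅
1(o) covers ∅
2(e) covers 1:o
3(b) covers 1:o
4(c) covers 3:b
5(c) covers 4:c
6(u) covers 0:a, 5:c
7(o) covers 2:e, 5:c
floor of heap: 0:a, 1:o
completions by unplaced set U, small U first (add the entries for U minus each lowest piece of U):
  |U|=1: {6}:1  {7}:1
  |U|=2: {0,6}:1  {2,7}:1  {6,7}:2
  |U|=3: {0,6,7}:3  {2,6,7}:3  {5,6,7}:2
  |U|=4: {0,2,6,7}:6  {0,5,6,7}:5  {2,5,6,7}:5  {4,5,6,7}:2
  |U|=5: {0,2,5,6,7}:16  {0,4,5,6,7}:7  {2,4,5,6,7}:7  {3,4,5,6,7}:2
  |U|=6: {0,2,4,5,6,7}:30  {0,3,4,5,6,7}:9  {2,3,4,5,6,7}:9
  start at 0(a): 9
  start at 1(o): 48
sum over floor = 57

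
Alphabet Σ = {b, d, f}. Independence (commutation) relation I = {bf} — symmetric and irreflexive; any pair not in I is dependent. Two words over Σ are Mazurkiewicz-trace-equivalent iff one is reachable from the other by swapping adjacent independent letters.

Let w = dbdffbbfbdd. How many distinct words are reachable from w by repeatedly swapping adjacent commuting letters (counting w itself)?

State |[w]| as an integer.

20

0(d) covers ∅
1(b) covers 0:d
2(d) covers 1:b
3(f) covers 2:d
4(f) covers 3:f
5(b) covers 2:d
6(b) covers 5:b
7(f) covers 4:f
8(b) covers 6:b
9(d) covers 7:f, 8:b
10(d) covers 9:d
floor of heap: 0:d
completions by unplaced set U, small U first (add the entries for U minus each lowest piece of U):
  |U|=1: {10}:1
  |U|=2: {9,10}:1
  |U|=3: {7,9,10}:1  {8,9,10}:1
  |U|=4: {4,7,9,10}:1  {6,8,9,10}:1  {7,8,9,10}:2
  |U|=5: {3,4,7,9,10}:1  {4,7,8,9,10}:3  {5,6,8,9,10}:1  {6,7,8,9,10}:3
  |U|=6: {3,4,7,8,9,10}:4  {4,6,7,8,9,10}:6  {5,6,7,8,9,10}:4
  |U|=7: {3,4,6,7,8,9,10}:10  {4,5,6,7,8,9,10}:10
  |U|=8: {3,4,5,6,7,8,9,10}:20
  |U|=9: {2,3,4,5,6,7,8,9,10}:20
  start at 0(d): 20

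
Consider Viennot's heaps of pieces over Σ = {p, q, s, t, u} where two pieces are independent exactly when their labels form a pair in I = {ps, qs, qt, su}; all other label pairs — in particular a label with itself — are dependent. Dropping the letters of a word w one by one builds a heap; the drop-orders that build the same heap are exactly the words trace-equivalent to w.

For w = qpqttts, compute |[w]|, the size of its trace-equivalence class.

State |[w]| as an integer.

0(q) covers ∅
1(p) covers 0:q
2(q) covers 1:p
3(t) covers 1:p
4(t) covers 3:t
5(t) covers 4:t
6(s) covers 5:t
floor of heap: 0:q
completions by unplaced set U, small U first (add the entries for U minus each lowest piece of U):
  |U|=1: {2}:1  {6}:1
  |U|=2: {2,6}:2  {5,6}:1
  |U|=3: {2,5,6}:3  {4,5,6}:1
  |U|=4: {2,4,5,6}:4  {3,4,5,6}:1
  |U|=5: {2,3,4,5,6}:5
  start at 0(q): 5

5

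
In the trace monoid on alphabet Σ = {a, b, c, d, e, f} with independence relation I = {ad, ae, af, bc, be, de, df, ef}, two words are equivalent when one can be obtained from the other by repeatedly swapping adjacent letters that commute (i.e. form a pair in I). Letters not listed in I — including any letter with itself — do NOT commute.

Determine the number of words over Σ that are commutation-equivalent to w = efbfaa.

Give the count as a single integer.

18

#0=e has no predecessor
#1=f has no predecessor
#2=b depends on [1:f]
#3=f depends on [2:b]
#4=a depends on [2:b]
#5=a depends on [4:a]
sources: [0:e, 1:f]
N(rest) = Σ N(rest − s) over sources s of rest; N(one piece) = 1:
  size 1 → [0]=1  [3]=1  [5]=1
  size 2 → [0,3]=2  [0,5]=2  [3,5]=2  [4,5]=1
  size 3 → [0,3,5]=6  [0,4,5]=3  [3,4,5]=3
  size 4 → [0,3,4,5]=12  [2,3,4,5]=3
  first=0(e) contributes 3
  first=1(f) contributes 15
|[w]| = 18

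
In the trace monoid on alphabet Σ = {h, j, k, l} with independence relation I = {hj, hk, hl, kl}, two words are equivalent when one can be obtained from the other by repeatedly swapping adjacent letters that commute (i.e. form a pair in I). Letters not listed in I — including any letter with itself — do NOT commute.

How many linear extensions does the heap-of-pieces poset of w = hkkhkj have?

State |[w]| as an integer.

piece 0:h — minimal
piece 1:k — minimal
piece 2:k rests on {1:k}
piece 3:h rests on {0:h}
piece 4:k rests on {2:k}
piece 5:j rests on {4:k}
minimal pieces: {0:h, 1:k}
ways to finish when only these pieces remain (= sum over removing one remaining piece with nothing left below it):
  1 left: {3}→1  {5}→1
  2 left: {0,3}→1  {3,5}→2  {4,5}→1
  3 left: {0,3,5}→3  {2,4,5}→1  {3,4,5}→3
  4 left: {0,3,4,5}→6  {1,2,4,5}→1  {2,3,4,5}→4
  placing 0:h first → 5 extensions
  placing 1:k first → 10 extensions
total linear extensions = 15

15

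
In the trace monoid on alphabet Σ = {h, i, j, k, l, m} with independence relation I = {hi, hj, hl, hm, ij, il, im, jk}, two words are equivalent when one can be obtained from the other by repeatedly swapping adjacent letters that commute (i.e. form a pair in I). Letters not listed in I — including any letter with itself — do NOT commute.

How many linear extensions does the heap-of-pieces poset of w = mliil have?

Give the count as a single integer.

drop 0:m onto floor
drop 1:l onto {0:m}
drop 2:i onto floor
drop 3:i onto {2:i}
drop 4:l onto {1:l}
ground layer = {0:m, 2:i}
drop-orders for the pieces not yet dropped (sum over which currently-grounded one goes next):
  1 to go: {3} 1  {4} 1
  2 to go: {1,4} 1  {2,3} 1  {3,4} 2
  3 to go: {0,1,4} 1  {1,3,4} 3  {2,3,4} 3
  if 0:m drops first: 6 orders
  if 2:i drops first: 4 orders
heap linearizations: 10

10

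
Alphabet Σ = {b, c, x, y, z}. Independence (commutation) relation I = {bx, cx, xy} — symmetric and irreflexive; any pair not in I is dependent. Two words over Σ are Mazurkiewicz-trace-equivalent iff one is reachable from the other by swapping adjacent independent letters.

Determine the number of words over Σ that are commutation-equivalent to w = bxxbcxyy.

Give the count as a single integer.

#0=b has no predecessor
#1=x has no predecessor
#2=x depends on [1:x]
#3=b depends on [0:b]
#4=c depends on [3:b]
#5=x depends on [2:x]
#6=y depends on [4:c]
#7=y depends on [6:y]
sources: [0:b, 1:x]
N(rest) = Σ N(rest − s) over sources s of rest; N(one piece) = 1:
  size 1 → [5]=1  [7]=1
  size 2 → [2,5]=1  [5,7]=2  [6,7]=1
  size 3 → [1,2,5]=1  [2,5,7]=3  [4,6,7]=1  [5,6,7]=3
  size 4 → [1,2,5,7]=4  [2,5,6,7]=6  [3,4,6,7]=1  [4,5,6,7]=4
  size 5 → [0,3,4,6,7]=1  [1,2,5,6,7]=10  [2,4,5,6,7]=10  [3,4,5,6,7]=5
  size 6 → [0,3,4,5,6,7]=6  [1,2,4,5,6,7]=20  [2,3,4,5,6,7]=15
  first=0(b) contributes 35
  first=1(x) contributes 21
|[w]| = 56

56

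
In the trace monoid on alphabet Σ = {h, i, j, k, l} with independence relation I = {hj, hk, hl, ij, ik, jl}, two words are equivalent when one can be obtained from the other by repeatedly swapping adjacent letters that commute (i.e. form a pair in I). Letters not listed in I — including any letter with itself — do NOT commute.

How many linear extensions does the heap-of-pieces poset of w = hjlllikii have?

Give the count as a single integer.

108

#0=h has no predecessor
#1=j has no predecessor
#2=l has no predecessor
#3=l depends on [2:l]
#4=l depends on [3:l]
#5=i depends on [0:h, 4:l]
#6=k depends on [1:j, 4:l]
#7=i depends on [5:i]
#8=i depends on [7:i]
sources: [0:h, 1:j, 2:l]
N(rest) = Σ N(rest − s) over sources s of rest; N(one piece) = 1:
  size 1 → [6]=1  [8]=1
  size 2 → [1,6]=1  [6,8]=2  [7,8]=1
  size 3 → [1,6,8]=3  [5,7,8]=1  [6,7,8]=3
  size 4 → [0,5,7,8]=1  [1,6,7,8]=6  [5,6,7,8]=4
  size 5 → [0,5,6,7,8]=5  [1,5,6,7,8]=10  [4,5,6,7,8]=4
  size 6 → [0,1,5,6,7,8]=15  [0,4,5,6,7,8]=9  [1,4,5,6,7,8]=14  [3,4,5,6,7,8]=4
  size 7 → [0,1,4,5,6,7,8]=38  [0,3,4,5,6,7,8]=13  [1,3,4,5,6,7,8]=18  [2,3,4,5,6,7,8]=4
  first=0(h) contributes 22
  first=1(j) contributes 17
  first=2(l) contributes 69
|[w]| = 108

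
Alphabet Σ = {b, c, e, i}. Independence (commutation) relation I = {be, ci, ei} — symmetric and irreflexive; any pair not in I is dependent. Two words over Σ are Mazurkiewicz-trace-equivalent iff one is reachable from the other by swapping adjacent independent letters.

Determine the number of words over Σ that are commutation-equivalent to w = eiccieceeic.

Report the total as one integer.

165

0(e) covers ∅
1(i) covers ∅
2(c) covers 0:e
3(c) covers 2:c
4(i) covers 1:i
5(e) covers 3:c
6(c) covers 5:e
7(e) covers 6:c
8(e) covers 7:e
9(i) covers 4:i
10(c) covers 8:e
floor of heap: 0:e, 1:i
completions by unplaced set U, small U first (add the entries for U minus each lowest piece of U):
  |U|=1: {9}:1  {10}:1
  |U|=2: {4,9}:1  {8,10}:1  {9,10}:2
  |U|=3: {1,4,9}:1  {4,9,10}:3  {7,8,10}:1  {8,9,10}:3
  |U|=4: {1,4,9,10}:4  {4,8,9,10}:6  {6,7,8,10}:1  {7,8,9,10}:4
  |U|=5: {1,4,8,9,10}:10  {4,7,8,9,10}:10  {5,6,7,8,10}:1  {6,7,8,9,10}:5
  |U|=6: {1,4,7,8,9,10}:20  {3,5,6,7,8,10}:1  {4,6,7,8,9,10}:15  {5,6,7,8,9,10}:6
  |U|=7: {1,4,6,7,8,9,10}:35  {2,3,5,6,7,8,10}:1  {3,5,6,7,8,9,10}:7  {4,5,6,7,8,9,10}:21
  |U|=8: {0,2,3,5,6,7,8,10}:1  {1,4,5,6,7,8,9,10}:56  {2,3,5,6,7,8,9,10}:8  {3,4,5,6,7,8,9,10}:28
  |U|=9: {0,2,3,5,6,7,8,9,10}:9  {1,3,4,5,6,7,8,9,10}:84  {2,3,4,5,6,7,8,9,10}:36
  start at 0(e): 120
  start at 1(i): 45
sum over floor = 165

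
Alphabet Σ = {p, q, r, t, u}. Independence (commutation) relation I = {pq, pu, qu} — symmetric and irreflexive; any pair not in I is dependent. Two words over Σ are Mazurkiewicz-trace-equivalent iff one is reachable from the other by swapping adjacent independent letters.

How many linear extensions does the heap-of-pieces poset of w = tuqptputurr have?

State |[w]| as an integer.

12

piece 0:t — minimal
piece 1:u rests on {0:t}
piece 2:q rests on {0:t}
piece 3:p rests on {0:t}
piece 4:t rests on {1:u, 2:q, 3:p}
piece 5:p rests on {4:t}
piece 6:u rests on {4:t}
piece 7:t rests on {5:p, 6:u}
piece 8:u rests on {7:t}
piece 9:r rests on {8:u}
piece 10:r rests on {9:r}
minimal pieces: {0:t}
ways to finish when only these pieces remain (= sum over removing one remaining piece with nothing left below it):
  1 left: {10}→1
  2 left: {9,10}→1
  3 left: {8,9,10}→1
  4 left: {7,8,9,10}→1
  5 left: {5,7,8,9,10}→1  {6,7,8,9,10}→1
  6 left: {5,6,7,8,9,10}→2
  7 left: {4,5,6,7,8,9,10}→2
  8 left: {1,4,5,6,7,8,9,10}→2  {2,4,5,6,7,8,9,10}→2  {3,4,5,6,7,8,9,10}→2
  9 left: {1,2,4,5,6,7,8,9,10}→4  {1,3,4,5,6,7,8,9,10}→4  {2,3,4,5,6,7,8,9,10}→4
  placing 0:t first → 12 extensions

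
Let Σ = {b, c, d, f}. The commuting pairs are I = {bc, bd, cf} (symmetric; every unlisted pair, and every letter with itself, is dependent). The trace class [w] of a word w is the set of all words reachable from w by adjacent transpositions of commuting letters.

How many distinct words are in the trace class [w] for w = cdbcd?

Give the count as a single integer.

5

0(c) covers ∅
1(d) covers 0:c
2(b) covers ∅
3(c) covers 1:d
4(d) covers 3:c
floor of heap: 0:c, 2:b
completions by unplaced set U, small U first (add the entries for U minus each lowest piece of U):
  |U|=1: {2}:1  {4}:1
  |U|=2: {2,4}:2  {3,4}:1
  |U|=3: {1,3,4}:1  {2,3,4}:3
  start at 0(c): 4
  start at 2(b): 1
sum over floor = 5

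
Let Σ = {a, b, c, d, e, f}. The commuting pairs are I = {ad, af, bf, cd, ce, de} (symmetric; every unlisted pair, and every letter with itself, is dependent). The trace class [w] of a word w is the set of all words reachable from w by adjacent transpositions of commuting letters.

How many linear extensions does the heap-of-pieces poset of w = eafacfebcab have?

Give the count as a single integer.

3

#0=e has no predecessor
#1=a depends on [0:e]
#2=f depends on [0:e]
#3=a depends on [1:a]
#4=c depends on [2:f, 3:a]
#5=f depends on [4:c]
#6=e depends on [5:f]
#7=b depends on [6:e]
#8=c depends on [7:b]
#9=a depends on [8:c]
#10=b depends on [9:a]
sources: [0:e]
N(rest) = Σ N(rest − s) over sources s of rest; N(one piece) = 1:
  size 1 → [10]=1
  size 2 → [9,10]=1
  size 3 → [8,9,10]=1
  size 4 → [7,8,9,10]=1
  size 5 → [6,7,8,9,10]=1
  size 6 → [5,6,7,8,9,10]=1
  size 7 → [4,5,6,7,8,9,10]=1
  size 8 → [2,4,5,6,7,8,9,10]=1  [3,4,5,6,7,8,9,10]=1
  size 9 → [1,3,4,5,6,7,8,9,10]=1  [2,3,4,5,6,7,8,9,10]=2
  first=0(e) contributes 3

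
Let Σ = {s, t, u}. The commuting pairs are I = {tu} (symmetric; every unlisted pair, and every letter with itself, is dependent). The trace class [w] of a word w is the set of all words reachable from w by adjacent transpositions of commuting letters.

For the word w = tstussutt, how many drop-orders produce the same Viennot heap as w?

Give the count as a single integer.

#0=t has no predecessor
#1=s depends on [0:t]
#2=t depends on [1:s]
#3=u depends on [1:s]
#4=s depends on [2:t, 3:u]
#5=s depends on [4:s]
#6=u depends on [5:s]
#7=t depends on [5:s]
#8=t depends on [7:t]
sources: [0:t]
N(rest) = Σ N(rest − s) over sources s of rest; N(one piece) = 1:
  size 1 → [6]=1  [8]=1
  size 2 → [6,8]=2  [7,8]=1
  size 3 → [6,7,8]=3
  size 4 → [5,6,7,8]=3
  size 5 → [4,5,6,7,8]=3
  size 6 → [2,4,5,6,7,8]=3  [3,4,5,6,7,8]=3
  size 7 → [2,3,4,5,6,7,8]=6
  first=0(t) contributes 6

6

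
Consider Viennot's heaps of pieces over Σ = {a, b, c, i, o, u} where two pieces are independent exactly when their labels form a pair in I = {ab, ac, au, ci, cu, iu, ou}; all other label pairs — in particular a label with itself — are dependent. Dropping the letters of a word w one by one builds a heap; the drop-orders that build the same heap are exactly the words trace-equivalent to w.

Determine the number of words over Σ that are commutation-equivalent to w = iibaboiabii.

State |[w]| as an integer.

0(i) covers ∅
1(i) covers 0:i
2(b) covers 1:i
3(a) covers 1:i
4(b) covers 2:b
5(o) covers 3:a, 4:b
6(i) covers 5:o
7(a) covers 6:i
8(b) covers 6:i
9(i) covers 7:a, 8:b
10(i) covers 9:i
floor of heap: 0:i
completions by unplaced set U, small U first (add the entries for U minus each lowest piece of U):
  |U|=1: {10}:1
  |U|=2: {9,10}:1
  |U|=3: {7,9,10}:1  {8,9,10}:1
  |U|=4: {7,8,9,10}:2
  |U|=5: {6,7,8,9,10}:2
  |U|=6: {5,6,7,8,9,10}:2
  |U|=7: {3,5,6,7,8,9,10}:2  {4,5,6,7,8,9,10}:2
  |U|=8: {2,4,5,6,7,8,9,10}:2  {3,4,5,6,7,8,9,10}:4
  |U|=9: {2,3,4,5,6,7,8,9,10}:6
  start at 0(i): 6

6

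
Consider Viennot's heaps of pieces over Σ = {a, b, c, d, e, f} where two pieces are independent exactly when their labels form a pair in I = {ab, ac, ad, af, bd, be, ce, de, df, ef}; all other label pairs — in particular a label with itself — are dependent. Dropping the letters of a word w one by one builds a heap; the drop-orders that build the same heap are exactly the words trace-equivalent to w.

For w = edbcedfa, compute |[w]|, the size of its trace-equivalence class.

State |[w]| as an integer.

0(e) covers ∅
1(d) covers ∅
2(b) covers ∅
3(c) covers 1:d, 2:b
4(e) covers 0:e
5(d) covers 3:c
6(f) covers 3:c
7(a) covers 4:e
floor of heap: 0:e, 1:d, 2:b
completions by unplaced set U, small U first (add the entries for U minus each lowest piece of U):
  |U|=1: {5}:1  {6}:1  {7}:1
  |U|=2: {4,7}:1  {5,6}:2  {5,7}:2  {6,7}:2
  |U|=3: {0,4,7}:1  {3,5,6}:2  {4,5,7}:3  {4,6,7}:3  {5,6,7}:6
  |U|=4: {0,4,5,7}:4  {0,4,6,7}:4  {1,3,5,6}:2  {2,3,5,6}:2  {3,5,6,7}:8  {4,5,6,7}:12
  |U|=5: {0,4,5,6,7}:20  {1,2,3,5,6}:4  {1,3,5,6,7}:10  {2,3,5,6,7}:10  {3,4,5,6,7}:20
  |U|=6: {0,3,4,5,6,7}:40  {1,2,3,5,6,7}:24  {1,3,4,5,6,7}:30  {2,3,4,5,6,7}:30
  start at 0(e): 84
  start at 1(d): 70
  start at 2(b): 70
sum over floor = 224

224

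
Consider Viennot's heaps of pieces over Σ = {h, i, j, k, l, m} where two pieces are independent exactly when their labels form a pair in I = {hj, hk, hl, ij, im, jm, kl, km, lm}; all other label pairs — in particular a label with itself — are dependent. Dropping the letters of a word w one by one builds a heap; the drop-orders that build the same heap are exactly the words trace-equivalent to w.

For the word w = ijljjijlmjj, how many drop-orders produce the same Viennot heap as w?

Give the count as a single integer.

0(i) covers ∅
1(j) covers ∅
2(l) covers 0:i, 1:j
3(j) covers 2:l
4(j) covers 3:j
5(i) covers 2:l
6(j) covers 4:j
7(l) covers 5:i, 6:j
8(m) covers ∅
9(j) covers 7:l
10(j) covers 9:j
floor of heap: 0:i, 1:j, 8:m
completions by unplaced set U, small U first (add the entries for U minus each lowest piece of U):
  |U|=1: {8}:1  {10}:1
  |U|=2: {8,10}:2  {9,10}:1
  |U|=3: {7,9,10}:1  {8,9,10}:3
  |U|=4: {5,7,9,10}:1  {6,7,9,10}:1  {7,8,9,10}:4
  |U|=5: {4,6,7,9,10}:1  {5,6,7,9,10}:2  {5,7,8,9,10}:5  {6,7,8,9,10}:5
  |U|=6: {3,4,6,7,9,10}:1  {4,5,6,7,9,10}:3  {4,6,7,8,9,10}:6  {5,6,7,8,9,10}:12
  |U|=7: {3,4,5,6,7,9,10}:4  {3,4,6,7,8,9,10}:7  {4,5,6,7,8,9,10}:21
  |U|=8: {2,3,4,5,6,7,9,10}:4  {3,4,5,6,7,8,9,10}:32
  |U|=9: {0,2,3,4,5,6,7,9,10}:4  {1,2,3,4,5,6,7,9,10}:4  {2,3,4,5,6,7,8,9,10}:36
  start at 0(i): 40
  start at 1(j): 40
  start at 8(m): 8
sum over floor = 88

88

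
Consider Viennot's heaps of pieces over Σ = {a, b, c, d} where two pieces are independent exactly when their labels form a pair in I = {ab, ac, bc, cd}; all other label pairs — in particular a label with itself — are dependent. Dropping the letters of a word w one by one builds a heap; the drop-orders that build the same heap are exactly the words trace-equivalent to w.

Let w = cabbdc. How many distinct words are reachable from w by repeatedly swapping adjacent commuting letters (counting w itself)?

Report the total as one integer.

45

0(c) covers ∅
1(a) covers ∅
2(b) covers ∅
3(b) covers 2:b
4(d) covers 1:a, 3:b
5(c) covers 0:c
floor of heap: 0:c, 1:a, 2:b
completions by unplaced set U, small U first (add the entries for U minus each lowest piece of U):
  |U|=1: {4}:1  {5}:1
  |U|=2: {0,5}:1  {1,4}:1  {3,4}:1  {4,5}:2
  |U|=3: {0,4,5}:3  {1,3,4}:2  {1,4,5}:3  {2,3,4}:1  {3,4,5}:3
  |U|=4: {0,1,4,5}:6  {0,3,4,5}:6  {1,2,3,4}:3  {1,3,4,5}:8  {2,3,4,5}:4
  start at 0(c): 15
  start at 1(a): 10
  start at 2(b): 20
sum over floor = 45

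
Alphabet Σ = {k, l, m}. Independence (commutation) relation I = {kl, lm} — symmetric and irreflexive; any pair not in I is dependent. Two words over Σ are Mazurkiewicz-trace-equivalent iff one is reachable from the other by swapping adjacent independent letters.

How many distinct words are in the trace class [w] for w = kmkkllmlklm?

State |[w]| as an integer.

330

piece 0:k — minimal
piece 1:m rests on {0:k}
piece 2:k rests on {1:m}
piece 3:k rests on {2:k}
piece 4:l — minimal
piece 5:l rests on {4:l}
piece 6:m rests on {3:k}
piece 7:l rests on {5:l}
piece 8:k rests on {6:m}
piece 9:l rests on {7:l}
piece 10:m rests on {8:k}
minimal pieces: {0:k, 4:l}
ways to finish when only these pieces remain (= sum over removing one remaining piece with nothing left below it):
  1 left: {9}→1  {10}→1
  2 left: {7,9}→1  {8,10}→1  {9,10}→2
  3 left: {5,7,9}→1  {6,8,10}→1  {7,9,10}→3  {8,9,10}→3
  4 left: {3,6,8,10}→1  {4,5,7,9}→1  {5,7,9,10}→4  {6,8,9,10}→4  {7,8,9,10}→6
  5 left: {2,3,6,8,10}→1  {3,6,8,9,10}→5  {4,5,7,9,10}→5  {5,7,8,9,10}→10  {6,7,8,9,10}→10
  6 left: {1,2,3,6,8,10}→1  {2,3,6,8,9,10}→6  {3,6,7,8,9,10}→15  {4,5,7,8,9,10}→15  {5,6,7,8,9,10}→20
  7 left: {0,1,2,3,6,8,10}→1  {1,2,3,6,8,9,10}→7  {2,3,6,7,8,9,10}→21  {3,5,6,7,8,9,10}→35  {4,5,6,7,8,9,10}→35
  8 left: {0,1,2,3,6,8,9,10}→8  {1,2,3,6,7,8,9,10}→28  {2,3,5,6,7,8,9,10}→56  {3,4,5,6,7,8,9,10}→70
  9 left: {0,1,2,3,6,7,8,9,10}→36  {1,2,3,5,6,7,8,9,10}→84  {2,3,4,5,6,7,8,9,10}→126
  placing 0:k first → 210 extensions
  placing 4:l first → 120 extensions
total linear extensions = 330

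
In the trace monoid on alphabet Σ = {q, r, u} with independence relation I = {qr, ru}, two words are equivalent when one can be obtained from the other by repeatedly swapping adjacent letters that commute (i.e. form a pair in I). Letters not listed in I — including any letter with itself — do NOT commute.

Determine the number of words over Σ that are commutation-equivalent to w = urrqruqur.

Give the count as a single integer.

126

0(u) covers ∅
1(r) covers ∅
2(r) covers 1:r
3(q) covers 0:u
4(r) covers 2:r
5(u) covers 3:q
6(q) covers 5:u
7(u) covers 6:q
8(r) covers 4:r
floor of heap: 0:u, 1:r
completions by unplaced set U, small U first (add the entries for U minus each lowest piece of U):
  |U|=1: {7}:1  {8}:1
  |U|=2: {4,8}:1  {6,7}:1  {7,8}:2
  |U|=3: {2,4,8}:1  {4,7,8}:3  {5,6,7}:1  {6,7,8}:3
  |U|=4: {1,2,4,8}:1  {2,4,7,8}:4  {3,5,6,7}:1  {4,6,7,8}:6  {5,6,7,8}:4
  |U|=5: {0,3,5,6,7}:1  {1,2,4,7,8}:5  {2,4,6,7,8}:10  {3,5,6,7,8}:5  {4,5,6,7,8}:10
  |U|=6: {0,3,5,6,7,8}:6  {1,2,4,6,7,8}:15  {2,4,5,6,7,8}:20  {3,4,5,6,7,8}:15
  |U|=7: {0,3,4,5,6,7,8}:21  {1,2,4,5,6,7,8}:35  {2,3,4,5,6,7,8}:35
  start at 0(u): 70
  start at 1(r): 56
sum over floor = 126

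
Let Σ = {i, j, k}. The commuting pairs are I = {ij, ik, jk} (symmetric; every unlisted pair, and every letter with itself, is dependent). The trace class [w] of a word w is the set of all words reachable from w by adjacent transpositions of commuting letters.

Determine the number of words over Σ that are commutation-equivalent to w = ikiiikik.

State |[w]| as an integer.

56

piece 0:i — minimal
piece 1:k — minimal
piece 2:i rests on {0:i}
piece 3:i rests on {2:i}
piece 4:i rests on {3:i}
piece 5:k rests on {1:k}
piece 6:i rests on {4:i}
piece 7:k rests on {5:k}
minimal pieces: {0:i, 1:k}
ways to finish when only these pieces remain (= sum over removing one remaining piece with nothing left below it):
  1 left: {6}→1  {7}→1
  2 left: {4,6}→1  {5,7}→1  {6,7}→2
  3 left: {1,5,7}→1  {3,4,6}→1  {4,6,7}→3  {5,6,7}→3
  4 left: {1,5,6,7}→4  {2,3,4,6}→1  {3,4,6,7}→4  {4,5,6,7}→6
  5 left: {0,2,3,4,6}→1  {1,4,5,6,7}→10  {2,3,4,6,7}→5  {3,4,5,6,7}→10
  6 left: {0,2,3,4,6,7}→6  {1,3,4,5,6,7}→20  {2,3,4,5,6,7}→15
  placing 0:i first → 35 extensions
  placing 1:k first → 21 extensions
total linear extensions = 56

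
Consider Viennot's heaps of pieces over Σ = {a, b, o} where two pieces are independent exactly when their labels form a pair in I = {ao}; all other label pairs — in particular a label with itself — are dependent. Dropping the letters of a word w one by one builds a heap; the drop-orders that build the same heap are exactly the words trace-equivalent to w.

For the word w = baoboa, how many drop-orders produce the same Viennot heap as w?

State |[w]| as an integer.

#0=b has no predecessor
#1=a depends on [0:b]
#2=o depends on [0:b]
#3=b depends on [1:a, 2:o]
#4=o depends on [3:b]
#5=a depends on [3:b]
sources: [0:b]
N(rest) = Σ N(rest − s) over sources s of rest; N(one piece) = 1:
  size 1 → [4]=1  [5]=1
  size 2 → [4,5]=2
  size 3 → [3,4,5]=2
  size 4 → [1,3,4,5]=2  [2,3,4,5]=2
  first=0(b) contributes 4

4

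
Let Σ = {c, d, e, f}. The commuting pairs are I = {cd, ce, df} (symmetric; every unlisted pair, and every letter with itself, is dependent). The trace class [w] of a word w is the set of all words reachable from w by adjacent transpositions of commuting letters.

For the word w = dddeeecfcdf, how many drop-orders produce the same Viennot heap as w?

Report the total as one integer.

29

piece 0:d — minimal
piece 1:d rests on {0:d}
piece 2:d rests on {1:d}
piece 3:e rests on {2:d}
piece 4:e rests on {3:e}
piece 5:e rests on {4:e}
piece 6:c — minimal
piece 7:f rests on {5:e, 6:c}
piece 8:c rests on {7:f}
piece 9:d rests on {5:e}
piece 10:f rests on {8:c}
minimal pieces: {0:d, 6:c}
ways to finish when only these pieces remain (= sum over removing one remaining piece with nothing left below it):
  1 left: {9}→1  {10}→1
  2 left: {8,10}→1  {9,10}→2
  3 left: {7,8,10}→1  {8,9,10}→3
  4 left: {6,7,8,10}→1  {7,8,9,10}→4
  5 left: {5,7,8,9,10}→4  {6,7,8,9,10}→5
  6 left: {4,5,7,8,9,10}→4  {5,6,7,8,9,10}→9
  7 left: {3,4,5,7,8,9,10}→4  {4,5,6,7,8,9,10}→13
  8 left: {2,3,4,5,7,8,9,10}→4  {3,4,5,6,7,8,9,10}→17
  9 left: {1,2,3,4,5,7,8,9,10}→4  {2,3,4,5,6,7,8,9,10}→21
  placing 0:d first → 25 extensions
  placing 6:c first → 4 extensions
total linear extensions = 29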